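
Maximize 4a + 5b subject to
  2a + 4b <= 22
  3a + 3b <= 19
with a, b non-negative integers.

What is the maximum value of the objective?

(a,b)=(1,5) is feasible, giving 29.
(a,b)=(2,4) is feasible, giving 28.
(a,b)=(0,5) is feasible, giving 25.
Maximum is 29 at (a,b)=(1,5).

29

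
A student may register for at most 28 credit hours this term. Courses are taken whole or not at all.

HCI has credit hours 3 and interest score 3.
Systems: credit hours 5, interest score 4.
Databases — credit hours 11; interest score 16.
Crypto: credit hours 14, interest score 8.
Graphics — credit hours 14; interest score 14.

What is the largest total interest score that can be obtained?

HCI + Databases + Crypto: credit hours 3 + 11 + 14 = 28 ≤ 28, interest score 3 + 16 + 8 = 27.
Databases + Graphics: credit hours 11 + 14 = 25 ≤ 28, interest score 16 + 14 = 30.
HCI + Databases + Graphics: credit hours 3 + 11 + 14 = 28 ≤ 28, interest score 3 + 16 + 14 = 33.
Best is HCI, Databases, and Graphics with total interest score 33.

33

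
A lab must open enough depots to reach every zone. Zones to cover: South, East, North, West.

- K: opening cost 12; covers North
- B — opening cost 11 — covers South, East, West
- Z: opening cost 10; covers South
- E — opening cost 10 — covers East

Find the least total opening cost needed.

23

Choose K and B: together they cover South, East, North, West — every zone.
Total opening cost: 12 + 11 = 23.
No cover costs less than 23.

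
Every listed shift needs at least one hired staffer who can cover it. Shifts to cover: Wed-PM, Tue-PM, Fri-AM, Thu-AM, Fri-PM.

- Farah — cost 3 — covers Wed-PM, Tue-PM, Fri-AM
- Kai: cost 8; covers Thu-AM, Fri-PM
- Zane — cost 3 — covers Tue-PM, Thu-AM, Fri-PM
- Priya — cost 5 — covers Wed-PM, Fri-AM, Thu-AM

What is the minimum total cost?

6

Choose Farah and Zane: together they cover Wed-PM, Tue-PM, Fri-AM, Thu-AM, Fri-PM — every shift.
Total cost: 3 + 3 = 6.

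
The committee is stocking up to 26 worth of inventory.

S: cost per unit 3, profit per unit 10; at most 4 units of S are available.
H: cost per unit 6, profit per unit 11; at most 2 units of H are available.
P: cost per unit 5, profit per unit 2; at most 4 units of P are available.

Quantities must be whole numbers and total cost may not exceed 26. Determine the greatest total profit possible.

This is a bounded integer knapsack.
3×S, 2×H, and 1×P: cost 26 ≤ 26, profit 3·10 + 2·11 + 1·2 = 54.
4×S and 2×H: cost 24 ≤ 26, profit 4·10 + 2·11 = 62.
Best is 62.

62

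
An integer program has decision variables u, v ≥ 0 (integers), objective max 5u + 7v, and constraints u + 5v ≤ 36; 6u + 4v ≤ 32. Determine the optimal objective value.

49

The continuous relaxation peaks at (0.615, 7.08) with value 52.62; rounding to a feasible lattice point costs some objective.
(u,v)=(0,7) is feasible, giving 49.
(u,v)=(1,6) is feasible, giving 47.
The best lattice point is (0,7), giving 49.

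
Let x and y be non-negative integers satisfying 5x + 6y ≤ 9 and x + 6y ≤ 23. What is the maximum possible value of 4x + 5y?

(x,y)=(0,1) is feasible, giving 5.
(x,y)=(1,0) is feasible, giving 4.
(x,y)=(0,0) is feasible, giving 0.
No feasible integer point exceeds 5.

5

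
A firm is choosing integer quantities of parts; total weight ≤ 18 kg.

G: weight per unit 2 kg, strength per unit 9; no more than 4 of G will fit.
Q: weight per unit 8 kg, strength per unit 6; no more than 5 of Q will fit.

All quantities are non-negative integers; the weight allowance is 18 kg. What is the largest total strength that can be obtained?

4×G: weight 8 ≤ 18, strength 4·9 = 36.
4×G and 1×Q: weight 16 ≤ 18, strength 4·9 + 1·6 = 42.
Best is 42.

42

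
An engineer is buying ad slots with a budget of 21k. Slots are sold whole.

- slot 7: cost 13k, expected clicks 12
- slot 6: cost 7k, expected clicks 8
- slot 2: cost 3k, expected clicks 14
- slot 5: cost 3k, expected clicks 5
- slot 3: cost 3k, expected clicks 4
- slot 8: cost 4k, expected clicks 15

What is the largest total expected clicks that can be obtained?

Allowing fractional choices, the relaxed optimum would be about 46.9, but ad slots are indivisible.
slot 6 + slot 2 + slot 5 + slot 3 + slot 8: cost 7 + 3 + 3 + 3 + 4 = 20 ≤ 21, expected clicks 8 + 14 + 5 + 4 + 15 = 46.
slot 6 + slot 2 + slot 3 + slot 8: cost 7 + 3 + 3 + 4 = 17 ≤ 21, expected clicks 8 + 14 + 4 + 15 = 41.
slot 6 + slot 2 + slot 5 + slot 8: cost 7 + 3 + 3 + 4 = 17 ≤ 21, expected clicks 8 + 14 + 5 + 15 = 42.
Best is slot 6, slot 2, slot 5, slot 3, and slot 8 with total expected clicks 46.

46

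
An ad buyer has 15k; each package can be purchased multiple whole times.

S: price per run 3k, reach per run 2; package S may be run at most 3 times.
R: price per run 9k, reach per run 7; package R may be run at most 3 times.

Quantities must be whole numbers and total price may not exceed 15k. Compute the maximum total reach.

Take 2×S and 1×R: price 15 ≤ 15, reach 2·2 + 1·7 = 11.
No other integer combination yields more.

11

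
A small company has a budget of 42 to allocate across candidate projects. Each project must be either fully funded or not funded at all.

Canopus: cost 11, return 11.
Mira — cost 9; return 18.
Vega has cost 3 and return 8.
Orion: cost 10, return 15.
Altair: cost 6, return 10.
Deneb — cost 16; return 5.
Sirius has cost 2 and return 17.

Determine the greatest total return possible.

79

Take Canopus, Mira, Vega, Orion, Altair, and Sirius: cost 11 + 9 + 3 + 10 + 6 + 2 = 41 ≤ 42, return 11 + 18 + 8 + 15 + 10 + 17 = 79.
No other feasible combination does better.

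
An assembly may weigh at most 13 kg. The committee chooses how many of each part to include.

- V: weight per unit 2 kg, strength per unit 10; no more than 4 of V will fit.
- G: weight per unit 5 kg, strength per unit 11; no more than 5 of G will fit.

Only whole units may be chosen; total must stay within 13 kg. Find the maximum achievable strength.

51

V has the best ratio (10/2); taking only V gives at most 4×10 = 40 (stopped by the supply cap of 4).
Mixing does better — 4×V and 1×G: weight 13 ≤ 13, strength 4·10 + 1·11 = 51.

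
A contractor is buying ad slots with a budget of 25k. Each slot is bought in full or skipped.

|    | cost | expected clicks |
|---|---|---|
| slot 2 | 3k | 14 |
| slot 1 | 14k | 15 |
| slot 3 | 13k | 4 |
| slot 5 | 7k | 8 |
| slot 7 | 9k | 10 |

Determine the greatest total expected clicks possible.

Treat it as a binary knapsack problem.
Allowing fractional choices, the relaxed optimum would be about 38.4, but ad slots are indivisible.
slot 2 + slot 1: cost 3 + 14 = 17 ≤ 25, expected clicks 14 + 15 = 29.
slot 2 + slot 1 + slot 5: cost 3 + 14 + 7 = 24 ≤ 25, expected clicks 14 + 15 + 8 = 37.
slot 2 + slot 5 + slot 7: cost 3 + 7 + 9 = 19 ≤ 25, expected clicks 14 + 8 + 10 = 32.
Best is slot 2, slot 1, and slot 5 with total expected clicks 37.

37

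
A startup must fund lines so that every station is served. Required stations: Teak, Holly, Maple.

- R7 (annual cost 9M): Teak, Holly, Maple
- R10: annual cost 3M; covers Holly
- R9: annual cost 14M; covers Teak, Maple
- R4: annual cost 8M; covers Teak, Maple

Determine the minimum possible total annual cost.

This is an integer covering problem.
R7 alone covers Teak, Holly, Maple — every station.
Total annual cost: 9.
No cover costs less than 9.

9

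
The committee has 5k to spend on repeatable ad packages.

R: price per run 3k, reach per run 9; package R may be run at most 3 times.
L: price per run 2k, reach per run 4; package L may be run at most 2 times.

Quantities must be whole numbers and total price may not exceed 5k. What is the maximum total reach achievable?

Take 1×R and 1×L: price 5 ≤ 5, reach 1·9 + 1·4 = 13.
No other integer combination yields more.

13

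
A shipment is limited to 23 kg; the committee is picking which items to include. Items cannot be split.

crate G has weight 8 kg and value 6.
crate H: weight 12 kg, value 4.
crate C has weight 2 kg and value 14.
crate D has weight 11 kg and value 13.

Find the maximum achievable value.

crate G + crate C + crate D: weight 8 + 2 + 11 = 21 ≤ 23, value 6 + 14 + 13 = 33.
crate C + crate D: weight 2 + 11 = 13 ≤ 23, value 14 + 13 = 27.
crate G + crate H + crate C: weight 8 + 12 + 2 = 22 ≤ 23, value 6 + 4 + 14 = 24.
Best is crate G, crate C, and crate D with total value 33.

33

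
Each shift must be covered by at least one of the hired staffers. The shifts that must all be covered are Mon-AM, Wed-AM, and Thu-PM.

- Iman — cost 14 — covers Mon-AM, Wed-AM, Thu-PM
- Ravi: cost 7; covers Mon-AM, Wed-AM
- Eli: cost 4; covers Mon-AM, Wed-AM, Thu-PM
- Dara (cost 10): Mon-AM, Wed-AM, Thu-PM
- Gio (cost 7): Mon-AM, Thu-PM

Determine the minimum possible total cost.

4

Eli alone covers Mon-AM, Wed-AM, Thu-PM — every shift.
Total cost: 4.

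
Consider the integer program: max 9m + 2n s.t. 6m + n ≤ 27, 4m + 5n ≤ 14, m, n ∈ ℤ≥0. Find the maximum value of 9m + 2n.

27

The continuous relaxation peaks at (3.5, 0) with value 31.50; rounding to a feasible lattice point costs some objective.
(m,n)=(3,0): 6·3+1·0=18≤27, 4·3+5·0=12≤14, objective 27.
(m,n)=(2,1): 6·2+1·1=13≤27, 4·2+5·1=13≤14, objective 20.
(m,n)=(2,0): 6·2+1·0=12≤27, 4·2+5·0=8≤14, objective 18.
The best lattice point is (3,0), giving 27.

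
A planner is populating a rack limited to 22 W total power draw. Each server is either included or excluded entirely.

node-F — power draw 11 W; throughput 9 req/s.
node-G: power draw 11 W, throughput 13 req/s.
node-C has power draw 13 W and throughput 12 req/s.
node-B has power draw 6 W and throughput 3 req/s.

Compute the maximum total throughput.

Take node-F and node-G: power draw 11 + 11 = 22 ≤ 22, throughput 9 + 13 = 22.
No other feasible combination does better.

22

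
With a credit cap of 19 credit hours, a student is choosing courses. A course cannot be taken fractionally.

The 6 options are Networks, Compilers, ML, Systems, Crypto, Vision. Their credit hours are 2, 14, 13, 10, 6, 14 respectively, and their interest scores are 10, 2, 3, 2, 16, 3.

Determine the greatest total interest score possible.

28

Allowing fractional choices, the relaxed optimum would be about 28.5, but courses are indivisible.
Networks + Systems + Crypto: credit hours 2 + 10 + 6 = 18 ≤ 19, interest score 10 + 2 + 16 = 28.
Networks + Crypto: credit hours 2 + 6 = 8 ≤ 19, interest score 10 + 16 = 26.
Best is Networks, Systems, and Crypto with total interest score 28.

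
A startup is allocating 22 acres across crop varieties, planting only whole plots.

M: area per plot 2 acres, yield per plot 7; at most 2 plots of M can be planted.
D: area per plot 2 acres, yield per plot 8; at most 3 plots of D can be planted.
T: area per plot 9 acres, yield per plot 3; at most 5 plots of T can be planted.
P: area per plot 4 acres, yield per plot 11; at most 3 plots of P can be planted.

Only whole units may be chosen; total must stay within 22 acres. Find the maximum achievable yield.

71

D has the best ratio (8/2); taking only D gives at most 3×8 = 24 (stopped by the supply cap of 3).
Mixing does better — 2×M, 3×D, and 3×P: area 22 ≤ 22, yield 2·7 + 3·8 + 3·11 = 71.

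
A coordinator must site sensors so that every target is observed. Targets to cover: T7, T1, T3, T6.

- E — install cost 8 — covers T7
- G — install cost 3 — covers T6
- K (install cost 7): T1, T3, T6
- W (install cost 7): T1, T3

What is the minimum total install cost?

15

Choose E and K: together they cover T7, T1, T3, T6 — every target.
Total install cost: 8 + 7 = 15.
No cover costs less than 15.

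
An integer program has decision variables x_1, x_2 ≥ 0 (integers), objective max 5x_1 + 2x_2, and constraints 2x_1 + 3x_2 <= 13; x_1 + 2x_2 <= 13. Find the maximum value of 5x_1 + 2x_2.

The continuous relaxation peaks at (6.5, 0) with value 32.50; rounding to a feasible lattice point costs some objective.
(x_1,x_2)=(6,0): 2·6+3·0=12≤13, 1·6+2·0=6≤13, objective 30.
(x_1,x_2)=(5,1): 2·5+3·1=13≤13, 1·5+2·1=7≤13, objective 27.
(x_1,x_2)=(5,0): 2·5+3·0=10≤13, 1·5+2·0=5≤13, objective 25.
Maximum is 30 at (x_1,x_2)=(6,0).

30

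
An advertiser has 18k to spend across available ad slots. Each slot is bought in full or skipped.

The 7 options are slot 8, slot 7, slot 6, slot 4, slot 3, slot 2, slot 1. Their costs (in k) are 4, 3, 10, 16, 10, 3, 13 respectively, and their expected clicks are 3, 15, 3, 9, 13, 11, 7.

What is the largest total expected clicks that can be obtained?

Treat it as a binary knapsack problem.
Allowing fractional choices, the relaxed optimum would be about 40.5, but ad slots are indivisible.
slot 8 + slot 7 + slot 2: cost 4 + 3 + 3 = 10 ≤ 18, expected clicks 3 + 15 + 11 = 29.
slot 7 + slot 3 + slot 2: cost 3 + 10 + 3 = 16 ≤ 18, expected clicks 15 + 13 + 11 = 39.
slot 8 + slot 7 + slot 3: cost 4 + 3 + 10 = 17 ≤ 18, expected clicks 3 + 15 + 13 = 31.
Best is slot 7, slot 3, and slot 2 with total expected clicks 39.

39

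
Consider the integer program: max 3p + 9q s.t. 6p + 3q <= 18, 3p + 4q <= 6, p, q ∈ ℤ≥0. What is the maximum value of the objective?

The continuous relaxation peaks at (0, 1.5) with value 13.50; rounding to a feasible lattice point costs some objective.
(p,q)=(0,1): 6·0+3·1=3≤18, 3·0+4·1=4≤6, objective 9.
(p,q)=(1,0): 6·1+3·0=6≤18, 3·1+4·0=3≤6, objective 3.
(p,q)=(0,0): 6·0+3·0=0≤18, 3·0+4·0=0≤6, objective 0.
No feasible integer point exceeds 9.

9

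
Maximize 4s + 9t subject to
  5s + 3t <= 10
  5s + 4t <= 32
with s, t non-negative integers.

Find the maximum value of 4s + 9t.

27

Relaxing integrality, the LP optimum is 30.00 at (s,t) = (0, 3.33), which is not an integer point.
(s,t)=(0,3): 5·0+3·3=9≤10, 5·0+4·3=12≤32, objective 27.
(s,t)=(0,2): 5·0+3·2=6≤10, 5·0+4·2=8≤32, objective 18.
No feasible integer point exceeds 27.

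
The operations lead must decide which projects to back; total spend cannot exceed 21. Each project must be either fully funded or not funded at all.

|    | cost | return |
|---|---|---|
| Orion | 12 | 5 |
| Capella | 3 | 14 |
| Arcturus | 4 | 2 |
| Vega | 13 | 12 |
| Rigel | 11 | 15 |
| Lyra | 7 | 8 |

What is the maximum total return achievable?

37

Take Capella, Rigel, and Lyra: cost 3 + 11 + 7 = 21 ≤ 21, return 14 + 15 + 8 = 37.
No other feasible combination does better.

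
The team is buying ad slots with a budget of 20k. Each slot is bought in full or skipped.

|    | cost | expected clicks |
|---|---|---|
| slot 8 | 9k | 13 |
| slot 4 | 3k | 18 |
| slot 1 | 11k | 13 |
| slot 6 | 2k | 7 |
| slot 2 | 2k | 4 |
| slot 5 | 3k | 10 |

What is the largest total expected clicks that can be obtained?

52

Allowing fractional choices, the relaxed optimum would be about 53.2, but ad slots are indivisible.
slot 8 + slot 4 + slot 6 + slot 5: cost 9 + 3 + 2 + 3 = 17 ≤ 20, expected clicks 13 + 18 + 7 + 10 = 48.
slot 4 + slot 1 + slot 6 + slot 5: cost 3 + 11 + 2 + 3 = 19 ≤ 20, expected clicks 18 + 13 + 7 + 10 = 48.
slot 8 + slot 4 + slot 6 + slot 2 + slot 5: cost 9 + 3 + 2 + 2 + 3 = 19 ≤ 20, expected clicks 13 + 18 + 7 + 4 + 10 = 52.
Best is slot 8, slot 4, slot 6, slot 2, and slot 5 with total expected clicks 52.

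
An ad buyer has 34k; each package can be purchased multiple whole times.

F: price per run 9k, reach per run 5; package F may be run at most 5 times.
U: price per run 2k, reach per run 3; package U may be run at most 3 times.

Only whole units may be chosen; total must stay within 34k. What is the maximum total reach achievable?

24

This is a bounded integer knapsack.
3×F and 2×U: price 31 ≤ 34, reach 3·5 + 2·3 = 21.
3×F and 3×U: price 33 ≤ 34, reach 3·5 + 3·3 = 24.
Best is 24.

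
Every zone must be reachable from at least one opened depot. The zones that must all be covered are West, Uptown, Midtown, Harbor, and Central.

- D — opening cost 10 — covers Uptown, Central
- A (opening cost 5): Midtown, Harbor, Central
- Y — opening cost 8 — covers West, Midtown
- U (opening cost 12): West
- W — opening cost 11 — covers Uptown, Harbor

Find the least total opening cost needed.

23

Choose D, A, and Y: together they cover West, Uptown, Midtown, Harbor, Central — every zone.
Total opening cost: 10 + 5 + 8 = 23.
No cover costs less than 23.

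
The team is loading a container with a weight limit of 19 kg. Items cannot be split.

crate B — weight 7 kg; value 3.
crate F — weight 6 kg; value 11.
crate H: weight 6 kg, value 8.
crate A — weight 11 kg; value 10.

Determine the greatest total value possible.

crate F + crate A: weight 6 + 11 = 17 ≤ 19, value 11 + 10 = 21.
crate B + crate F + crate H: weight 7 + 6 + 6 = 19 ≤ 19, value 3 + 11 + 8 = 22.
crate F + crate H: weight 6 + 6 = 12 ≤ 19, value 11 + 8 = 19.
Best is crate B, crate F, and crate H with total value 22.

22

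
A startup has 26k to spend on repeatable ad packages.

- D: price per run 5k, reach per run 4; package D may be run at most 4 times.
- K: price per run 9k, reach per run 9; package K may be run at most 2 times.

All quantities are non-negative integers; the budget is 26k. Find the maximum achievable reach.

22

Take 1×D and 2×K: price 23 ≤ 26, reach 1·4 + 2·9 = 22.
K has the best ratio (9/9) and is taken to its limit of 2; remaining capacity is filled optimally with the others.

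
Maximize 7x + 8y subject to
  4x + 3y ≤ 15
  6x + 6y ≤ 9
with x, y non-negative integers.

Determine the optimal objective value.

8

(x,y)=(0,1): 4·0+3·1=3≤15, 6·0+6·1=6≤9, objective 8.
(x,y)=(1,0): 4·1+3·0=4≤15, 6·1+6·0=6≤9, objective 7.
(x,y)=(0,0): 4·0+3·0=0≤15, 6·0+6·0=0≤9, objective 0.
The best lattice point is (0,1), giving 8.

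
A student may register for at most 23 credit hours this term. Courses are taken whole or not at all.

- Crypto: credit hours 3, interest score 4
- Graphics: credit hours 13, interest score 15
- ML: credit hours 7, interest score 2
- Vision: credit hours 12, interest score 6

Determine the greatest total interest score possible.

Allowing fractional choices, the relaxed optimum would be about 22.5, but courses are indivisible.
Crypto + Graphics + ML: credit hours 3 + 13 + 7 = 23 ≤ 23, interest score 4 + 15 + 2 = 21.
Graphics + ML: credit hours 13 + 7 = 20 ≤ 23, interest score 15 + 2 = 17.
Crypto + Graphics: credit hours 3 + 13 = 16 ≤ 23, interest score 4 + 15 = 19.
Best is Crypto, Graphics, and ML with total interest score 21.

21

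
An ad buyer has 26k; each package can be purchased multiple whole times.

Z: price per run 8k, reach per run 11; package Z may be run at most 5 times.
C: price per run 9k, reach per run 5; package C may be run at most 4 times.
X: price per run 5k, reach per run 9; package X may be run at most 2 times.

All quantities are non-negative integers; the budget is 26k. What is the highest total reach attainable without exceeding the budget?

40

3×Z: price 24 ≤ 26, reach 3·11 = 33.
2×Z and 2×X: price 26 ≤ 26, reach 2·11 + 2·9 = 40.
Best is 40.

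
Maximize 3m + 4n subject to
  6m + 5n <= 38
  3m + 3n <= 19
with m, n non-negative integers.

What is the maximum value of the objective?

24

Relaxing integrality, the LP optimum is 25.33 at (m,n) = (0, 6.33), which is not an integer point.
(m,n)=(0,6): 6·0+5·6=30≤38, 3·0+3·6=18≤19, objective 24.
(m,n)=(1,5): 6·1+5·5=31≤38, 3·1+3·5=18≤19, objective 23.
(m,n)=(0,5): 6·0+5·5=25≤38, 3·0+3·5=15≤19, objective 20.
No feasible integer point exceeds 24.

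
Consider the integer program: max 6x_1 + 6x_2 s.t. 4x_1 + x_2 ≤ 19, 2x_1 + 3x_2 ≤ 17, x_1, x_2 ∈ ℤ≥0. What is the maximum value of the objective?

42

(x_1,x_2)=(4,3): 4·4+1·3=19≤19, 2·4+3·3=17≤17, objective 42.
(x_1,x_2)=(3,3): 4·3+1·3=15≤19, 2·3+3·3=15≤17, objective 36.
The best lattice point is (4,3), giving 42.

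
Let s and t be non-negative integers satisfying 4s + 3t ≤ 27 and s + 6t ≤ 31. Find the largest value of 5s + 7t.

43

(s,t)=(3,4): 4·3+3·4=24≤27, 1·3+6·4=27≤31, objective 43.
(s,t)=(4,3): 4·4+3·3=25≤27, 1·4+6·3=22≤31, objective 41.
(s,t)=(2,4): 4·2+3·4=20≤27, 1·2+6·4=26≤31, objective 38.
(s,t)=(3,3): 4·3+3·3=21≤27, 1·3+6·3=21≤31, objective 36.
Maximum is 43 at (s,t)=(3,4).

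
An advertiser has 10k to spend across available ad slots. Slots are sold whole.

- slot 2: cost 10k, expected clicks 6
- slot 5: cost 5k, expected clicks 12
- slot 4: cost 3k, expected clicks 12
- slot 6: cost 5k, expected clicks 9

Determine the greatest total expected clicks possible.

Allowing fractional choices, the relaxed optimum would be about 27.6, but ad slots are indivisible.
slot 5 + slot 4: cost 5 + 3 = 8 ≤ 10, expected clicks 12 + 12 = 24.
slot 5 + slot 6: cost 5 + 5 = 10 ≤ 10, expected clicks 12 + 9 = 21.
slot 4 + slot 6: cost 3 + 5 = 8 ≤ 10, expected clicks 12 + 9 = 21.
Best is slot 5 and slot 4 with total expected clicks 24.

24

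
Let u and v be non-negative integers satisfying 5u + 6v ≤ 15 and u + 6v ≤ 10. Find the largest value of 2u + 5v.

(u,v)=(1,1): 5·1+6·1=11≤15, 1·1+6·1=7≤10, objective 7.
(u,v)=(0,1): 5·0+6·1=6≤15, 1·0+6·1=6≤10, objective 5.
No feasible integer point exceeds 7.

7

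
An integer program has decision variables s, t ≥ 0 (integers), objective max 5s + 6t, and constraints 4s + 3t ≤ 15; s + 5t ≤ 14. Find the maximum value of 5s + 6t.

(s,t)=(2,2) is feasible, giving 22.
(s,t)=(3,1) is feasible, giving 21.
Maximum is 22 at (s,t)=(2,2).

22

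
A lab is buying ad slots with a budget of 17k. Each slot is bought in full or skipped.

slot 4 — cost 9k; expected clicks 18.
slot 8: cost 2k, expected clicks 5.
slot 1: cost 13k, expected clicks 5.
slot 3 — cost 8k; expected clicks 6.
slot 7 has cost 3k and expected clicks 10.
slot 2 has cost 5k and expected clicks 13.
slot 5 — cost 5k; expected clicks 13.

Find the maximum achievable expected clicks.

41

This is an integer program with binary decision variables.
Take slot 8, slot 7, slot 2, and slot 5: cost 2 + 3 + 5 + 5 = 15 ≤ 17, expected clicks 5 + 10 + 13 + 13 = 41.
No feasible combination exceeds this.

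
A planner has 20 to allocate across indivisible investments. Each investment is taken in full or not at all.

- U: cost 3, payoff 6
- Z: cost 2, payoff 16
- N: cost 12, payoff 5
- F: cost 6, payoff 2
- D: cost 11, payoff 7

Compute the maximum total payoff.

29

Take U, Z, and D: cost 3 + 2 + 11 = 16 ≤ 20, payoff 6 + 16 + 7 = 29.
No other feasible combination does better.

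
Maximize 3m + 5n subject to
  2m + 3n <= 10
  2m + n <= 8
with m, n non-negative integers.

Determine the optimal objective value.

16

Relaxing integrality, the LP optimum is 16.67 at (m,n) = (0, 3.33), which is not an integer point.
(m,n)=(2,2): 2·2+3·2=10≤10, 2·2+1·2=6≤8, objective 16.
(m,n)=(0,3): 2·0+3·3=9≤10, 2·0+1·3=3≤8, objective 15.
No feasible integer point exceeds 16.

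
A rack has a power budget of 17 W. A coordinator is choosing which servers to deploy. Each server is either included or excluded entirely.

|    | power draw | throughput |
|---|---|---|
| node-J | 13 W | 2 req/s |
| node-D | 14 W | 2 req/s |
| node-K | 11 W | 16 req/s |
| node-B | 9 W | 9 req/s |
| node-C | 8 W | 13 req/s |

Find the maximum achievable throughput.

Allowing fractional choices, the relaxed optimum would be about 26.1, but servers are indivisible.
node-B + node-C: power draw 9 + 8 = 17 ≤ 17, throughput 9 + 13 = 22.
node-K: power draw 11 ≤ 17, throughput 16.
Best is node-B and node-C with total throughput 22.

22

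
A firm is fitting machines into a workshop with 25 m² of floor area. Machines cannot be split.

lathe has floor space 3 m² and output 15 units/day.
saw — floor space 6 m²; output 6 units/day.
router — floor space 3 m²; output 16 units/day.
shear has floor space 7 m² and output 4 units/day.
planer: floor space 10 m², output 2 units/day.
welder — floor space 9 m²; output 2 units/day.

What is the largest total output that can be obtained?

Treat it as a binary knapsack problem.
Allowing fractional choices, the relaxed optimum would be about 42.3, but machines are indivisible.
lathe + saw + router + shear: floor space 3 + 6 + 3 + 7 = 19 ≤ 25, output 15 + 6 + 16 + 4 = 41.
lathe + saw + router + welder: floor space 3 + 6 + 3 + 9 = 21 ≤ 25, output 15 + 6 + 16 + 2 = 39.
Best is lathe, saw, router, and shear with total output 41.

41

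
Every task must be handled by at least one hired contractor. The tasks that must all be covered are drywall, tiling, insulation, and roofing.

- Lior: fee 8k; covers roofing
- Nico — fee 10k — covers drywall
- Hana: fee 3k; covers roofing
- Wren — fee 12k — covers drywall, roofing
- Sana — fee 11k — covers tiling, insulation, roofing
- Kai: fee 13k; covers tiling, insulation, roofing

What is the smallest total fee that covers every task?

This is a weighted set-cover instance.
Choose Nico and Sana: together they cover drywall, tiling, insulation, roofing — every task.
Total fee: 10 + 11 = 21.

21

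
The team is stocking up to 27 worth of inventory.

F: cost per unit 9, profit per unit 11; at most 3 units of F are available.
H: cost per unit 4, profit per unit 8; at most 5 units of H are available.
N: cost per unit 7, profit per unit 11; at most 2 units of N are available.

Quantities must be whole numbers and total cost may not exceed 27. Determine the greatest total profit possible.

H has the best ratio (8/4); taking only H gives at most 5×8 = 40 (stopped by the supply cap of 5).
Mixing does better — 5×H and 1×N: cost 27 ≤ 27, profit 5·8 + 1·11 = 51.

51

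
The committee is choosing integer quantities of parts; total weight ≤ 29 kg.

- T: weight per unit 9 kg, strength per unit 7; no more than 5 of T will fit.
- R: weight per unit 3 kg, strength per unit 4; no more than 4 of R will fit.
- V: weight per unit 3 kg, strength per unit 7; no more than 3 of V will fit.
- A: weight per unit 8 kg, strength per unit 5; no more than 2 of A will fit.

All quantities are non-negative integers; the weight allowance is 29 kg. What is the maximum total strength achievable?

V has the best ratio (7/3); taking only V gives at most 3×7 = 21 (stopped by the supply cap of 3).
Mixing does better — 4×R, 3×V, and 1×A: weight 29 ≤ 29, strength 4·4 + 3·7 + 1·5 = 42.

42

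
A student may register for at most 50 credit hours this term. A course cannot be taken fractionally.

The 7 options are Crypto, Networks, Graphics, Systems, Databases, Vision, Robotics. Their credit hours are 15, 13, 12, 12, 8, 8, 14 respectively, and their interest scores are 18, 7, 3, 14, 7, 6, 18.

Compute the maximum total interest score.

57

This is an integer program with binary decision variables.
Crypto + Systems + Vision + Robotics: credit hours 15 + 12 + 8 + 14 = 49 ≤ 50, interest score 18 + 14 + 6 + 18 = 56.
Crypto + Systems + Databases + Robotics: credit hours 15 + 12 + 8 + 14 = 49 ≤ 50, interest score 18 + 14 + 7 + 18 = 57.
Crypto + Systems + Robotics: credit hours 15 + 12 + 14 = 41 ≤ 50, interest score 18 + 14 + 18 = 50.
Best is Crypto, Systems, Databases, and Robotics with total interest score 57.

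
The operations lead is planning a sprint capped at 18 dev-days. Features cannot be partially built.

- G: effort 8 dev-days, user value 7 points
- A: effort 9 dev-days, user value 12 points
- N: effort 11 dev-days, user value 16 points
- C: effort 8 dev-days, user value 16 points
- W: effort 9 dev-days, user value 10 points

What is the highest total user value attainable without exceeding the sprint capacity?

28

Treat it as a binary knapsack problem.
Allowing fractional choices, the relaxed optimum would be about 30.5, but features are indivisible.
G + C: effort 8 + 8 = 16 ≤ 18, user value 7 + 16 = 23.
A + C: effort 9 + 8 = 17 ≤ 18, user value 12 + 16 = 28.
C + W: effort 8 + 9 = 17 ≤ 18, user value 16 + 10 = 26.
Best is A and C with total user value 28.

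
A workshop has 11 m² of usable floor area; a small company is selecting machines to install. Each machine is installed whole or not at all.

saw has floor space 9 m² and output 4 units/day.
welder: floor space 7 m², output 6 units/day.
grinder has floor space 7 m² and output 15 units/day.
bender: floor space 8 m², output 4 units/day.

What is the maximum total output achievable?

Allowing fractional choices, the relaxed optimum would be about 18.4, but machines are indivisible.
welder: floor space 7 ≤ 11, output 6.
grinder: floor space 7 ≤ 11, output 15.
Best is grinder with total output 15.

15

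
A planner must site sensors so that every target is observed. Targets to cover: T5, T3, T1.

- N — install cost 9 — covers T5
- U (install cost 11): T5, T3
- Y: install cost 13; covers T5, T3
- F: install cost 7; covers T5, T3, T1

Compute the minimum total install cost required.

7

F alone covers T5, T3, T1 — every target.
Total install cost: 7.
No cover costs less than 7.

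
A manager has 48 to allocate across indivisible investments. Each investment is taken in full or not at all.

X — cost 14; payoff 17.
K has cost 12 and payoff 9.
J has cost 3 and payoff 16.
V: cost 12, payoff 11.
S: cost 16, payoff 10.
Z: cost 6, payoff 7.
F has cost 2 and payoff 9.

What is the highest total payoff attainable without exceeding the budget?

63

Treat it as a binary knapsack problem.
Allowing fractional choices, the relaxed optimum would be about 68.2, but investments are indivisible.
X + J + V + S + F: cost 14 + 3 + 12 + 16 + 2 = 47 ≤ 48, payoff 17 + 16 + 11 + 10 + 9 = 63.
X + K + J + V + F: cost 14 + 12 + 3 + 12 + 2 = 43 ≤ 48, payoff 17 + 9 + 16 + 11 + 9 = 62.
Best is X, J, V, S, and F with total payoff 63.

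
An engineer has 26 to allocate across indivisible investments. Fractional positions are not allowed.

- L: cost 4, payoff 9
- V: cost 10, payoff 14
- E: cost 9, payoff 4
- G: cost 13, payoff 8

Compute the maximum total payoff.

V + G: cost 10 + 13 = 23 ≤ 26, payoff 14 + 8 = 22.
L + V + E: cost 4 + 10 + 9 = 23 ≤ 26, payoff 9 + 14 + 4 = 27.
L + V: cost 4 + 10 = 14 ≤ 26, payoff 9 + 14 = 23.
Best is L, V, and E with total payoff 27.

27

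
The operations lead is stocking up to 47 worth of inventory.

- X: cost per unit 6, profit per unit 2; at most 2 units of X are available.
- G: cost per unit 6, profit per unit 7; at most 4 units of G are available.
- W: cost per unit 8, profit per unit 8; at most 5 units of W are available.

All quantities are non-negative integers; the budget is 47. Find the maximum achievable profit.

Take 1×G and 5×W: cost 46 ≤ 47, profit 1·7 + 5·8 = 47.
No other integer combination yields more.

47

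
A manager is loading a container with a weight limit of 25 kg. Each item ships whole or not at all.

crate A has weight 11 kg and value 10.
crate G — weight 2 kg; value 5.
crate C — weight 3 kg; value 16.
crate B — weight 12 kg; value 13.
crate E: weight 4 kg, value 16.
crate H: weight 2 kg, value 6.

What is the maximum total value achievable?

Allowing fractional choices, the relaxed optimum would be about 57.8, but items are indivisible.
crate G + crate C + crate B + crate E + crate H: weight 2 + 3 + 12 + 4 + 2 = 23 ≤ 25, value 5 + 16 + 13 + 16 + 6 = 56.
crate A + crate G + crate C + crate E + crate H: weight 11 + 2 + 3 + 4 + 2 = 22 ≤ 25, value 10 + 5 + 16 + 16 + 6 = 53.
Best is crate G, crate C, crate B, crate E, and crate H with total value 56.

56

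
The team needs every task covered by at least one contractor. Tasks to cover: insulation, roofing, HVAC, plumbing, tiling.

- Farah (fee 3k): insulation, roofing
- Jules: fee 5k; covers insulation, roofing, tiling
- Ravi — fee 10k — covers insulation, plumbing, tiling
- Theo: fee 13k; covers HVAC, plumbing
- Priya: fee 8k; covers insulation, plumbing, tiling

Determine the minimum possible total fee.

This is a weighted set-cover instance.
The greedy cost-per-new-task heuristic would pick Farah, Priya, and Theo for 24, but a cheaper cover exists.
Choose Jules and Theo: together they cover insulation, roofing, HVAC, plumbing, tiling — every task.
Total fee: 5 + 13 = 18.
No cover costs less than 18.

18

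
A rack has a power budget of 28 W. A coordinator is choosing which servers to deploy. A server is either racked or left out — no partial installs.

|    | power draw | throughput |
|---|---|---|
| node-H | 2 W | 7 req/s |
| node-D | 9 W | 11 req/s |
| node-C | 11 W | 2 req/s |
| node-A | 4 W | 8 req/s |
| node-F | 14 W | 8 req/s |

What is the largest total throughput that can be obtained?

28

Allowing fractional choices, the relaxed optimum would be about 33.4, but servers are indivisible.
node-H + node-D + node-A: power draw 2 + 9 + 4 = 15 ≤ 28, throughput 7 + 11 + 8 = 26.
node-H + node-D + node-C + node-A: power draw 2 + 9 + 11 + 4 = 26 ≤ 28, throughput 7 + 11 + 2 + 8 = 28.
node-D + node-A + node-F: power draw 9 + 4 + 14 = 27 ≤ 28, throughput 11 + 8 + 8 = 27.
Best is node-H, node-D, node-C, and node-A with total throughput 28.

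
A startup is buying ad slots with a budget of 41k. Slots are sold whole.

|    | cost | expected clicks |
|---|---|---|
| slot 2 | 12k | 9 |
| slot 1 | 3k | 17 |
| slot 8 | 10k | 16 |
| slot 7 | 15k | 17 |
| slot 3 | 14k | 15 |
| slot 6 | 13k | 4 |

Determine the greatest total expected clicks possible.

59

This is an integer program with binary decision variables.
slot 2 + slot 1 + slot 8 + slot 3: cost 12 + 3 + 10 + 14 = 39 ≤ 41, expected clicks 9 + 17 + 16 + 15 = 57.
slot 2 + slot 1 + slot 8 + slot 7: cost 12 + 3 + 10 + 15 = 40 ≤ 41, expected clicks 9 + 17 + 16 + 17 = 59.
Best is slot 2, slot 1, slot 8, and slot 7 with total expected clicks 59.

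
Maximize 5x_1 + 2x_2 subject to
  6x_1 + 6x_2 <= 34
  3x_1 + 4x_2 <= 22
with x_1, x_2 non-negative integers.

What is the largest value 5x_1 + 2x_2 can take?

The continuous relaxation peaks at (5.67, 0) with value 28.33; rounding to a feasible lattice point costs some objective.
(x_1,x_2)=(5,0): 6·5+6·0=30≤34, 3·5+4·0=15≤22, objective 25.
(x_1,x_2)=(4,1): 6·4+6·1=30≤34, 3·4+4·1=16≤22, objective 22.
(x_1,x_2)=(4,0): 6·4+6·0=24≤34, 3·4+4·0=12≤22, objective 20.
The best lattice point is (5,0), giving 25.

25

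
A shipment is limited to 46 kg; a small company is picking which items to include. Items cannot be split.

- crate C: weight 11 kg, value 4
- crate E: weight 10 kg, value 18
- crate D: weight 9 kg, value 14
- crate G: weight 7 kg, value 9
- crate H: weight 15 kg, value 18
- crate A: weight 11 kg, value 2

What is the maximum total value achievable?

59

Take crate E, crate D, crate G, and crate H: weight 10 + 9 + 7 + 15 = 41 ≤ 46, value 18 + 14 + 9 + 18 = 59.
No other feasible combination does better.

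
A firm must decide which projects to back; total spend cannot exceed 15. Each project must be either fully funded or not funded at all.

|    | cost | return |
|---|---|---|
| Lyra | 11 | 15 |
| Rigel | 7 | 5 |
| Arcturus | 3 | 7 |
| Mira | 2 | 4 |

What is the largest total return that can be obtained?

22

Allowing fractional choices, the relaxed optimum would be about 24.6, but projects are indivisible.
Lyra + Mira: cost 11 + 2 = 13 ≤ 15, return 15 + 4 = 19.
Lyra + Arcturus: cost 11 + 3 = 14 ≤ 15, return 15 + 7 = 22.
Rigel + Arcturus + Mira: cost 7 + 3 + 2 = 12 ≤ 15, return 5 + 7 + 4 = 16.
Best is Lyra and Arcturus with total return 22.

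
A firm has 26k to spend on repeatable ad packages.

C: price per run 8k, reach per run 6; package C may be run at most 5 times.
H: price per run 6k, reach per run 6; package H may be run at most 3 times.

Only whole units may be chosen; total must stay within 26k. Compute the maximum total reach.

1×C and 3×H: price 26 ≤ 26, reach 1·6 + 3·6 = 24.
3×H: price 18 ≤ 26, reach 3·6 = 18.
Best is 24.

24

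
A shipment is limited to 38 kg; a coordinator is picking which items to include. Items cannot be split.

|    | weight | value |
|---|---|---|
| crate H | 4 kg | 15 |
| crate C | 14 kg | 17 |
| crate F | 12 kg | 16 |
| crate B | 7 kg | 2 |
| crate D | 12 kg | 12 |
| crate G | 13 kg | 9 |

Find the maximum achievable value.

Allowing fractional choices, the relaxed optimum would be about 56.0, but items are indivisible.
crate H + crate C + crate F + crate B: weight 4 + 14 + 12 + 7 = 37 ≤ 38, value 15 + 17 + 16 + 2 = 50.
crate H + crate C + crate B + crate D: weight 4 + 14 + 7 + 12 = 37 ≤ 38, value 15 + 17 + 2 + 12 = 46.
crate H + crate C + crate F: weight 4 + 14 + 12 = 30 ≤ 38, value 15 + 17 + 16 = 48.
Best is crate H, crate C, crate F, and crate B with total value 50.

50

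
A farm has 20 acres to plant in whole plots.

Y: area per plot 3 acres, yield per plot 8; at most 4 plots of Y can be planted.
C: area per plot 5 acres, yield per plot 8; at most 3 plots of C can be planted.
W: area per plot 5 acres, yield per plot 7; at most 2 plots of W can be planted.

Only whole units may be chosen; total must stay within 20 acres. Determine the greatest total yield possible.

Take 3×Y and 2×C: area 19 ≤ 20, yield 3·8 + 2·8 = 40.
No other integer combination yields more.

40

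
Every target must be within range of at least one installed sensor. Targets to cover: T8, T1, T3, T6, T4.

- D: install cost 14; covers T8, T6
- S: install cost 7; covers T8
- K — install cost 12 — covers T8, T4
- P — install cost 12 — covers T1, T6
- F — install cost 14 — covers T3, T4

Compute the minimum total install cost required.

The greedy cost-per-new-target heuristic would pick K, P, and F for 38, but a cheaper cover exists.
Choose S, P, and F: together they cover T8, T1, T3, T6, T4 — every target.
Total install cost: 7 + 12 + 14 = 33.
No cover costs less than 33.

33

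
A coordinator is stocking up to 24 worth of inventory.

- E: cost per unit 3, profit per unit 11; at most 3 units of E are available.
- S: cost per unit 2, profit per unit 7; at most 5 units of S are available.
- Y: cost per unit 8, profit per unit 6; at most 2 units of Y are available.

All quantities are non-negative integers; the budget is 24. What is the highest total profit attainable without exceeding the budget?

This is a bounded integer knapsack.
Take 3×E and 5×S: cost 19 ≤ 24, profit 3·11 + 5·7 = 68.
E has the best ratio (11/3) and is taken to its limit of 3; remaining capacity is filled optimally with the others.

68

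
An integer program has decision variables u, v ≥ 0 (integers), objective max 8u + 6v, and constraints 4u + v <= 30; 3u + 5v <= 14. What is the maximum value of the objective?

32

The continuous relaxation peaks at (4.67, 0) with value 37.33; rounding to a feasible lattice point costs some objective.
(u,v)=(4,0): 4·4+1·0=16≤30, 3·4+5·0=12≤14, objective 32.
(u,v)=(3,1): 4·3+1·1=13≤30, 3·3+5·1=14≤14, objective 30.
(u,v)=(3,0): 4·3+1·0=12≤30, 3·3+5·0=9≤14, objective 24.
The best lattice point is (4,0), giving 32.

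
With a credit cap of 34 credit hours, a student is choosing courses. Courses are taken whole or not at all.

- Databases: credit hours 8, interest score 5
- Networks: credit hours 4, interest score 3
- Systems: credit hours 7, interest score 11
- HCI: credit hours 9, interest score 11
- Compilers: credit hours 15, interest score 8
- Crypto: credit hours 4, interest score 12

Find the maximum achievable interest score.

Allowing fractional choices, the relaxed optimum would be about 43.1, but courses are indivisible.
Databases + Networks + Systems + HCI + Crypto: credit hours 8 + 4 + 7 + 9 + 4 = 32 ≤ 34, interest score 5 + 3 + 11 + 11 + 12 = 42.
Databases + Systems + HCI + Crypto: credit hours 8 + 7 + 9 + 4 = 28 ≤ 34, interest score 5 + 11 + 11 + 12 = 39.
Best is Databases, Networks, Systems, HCI, and Crypto with total interest score 42.

42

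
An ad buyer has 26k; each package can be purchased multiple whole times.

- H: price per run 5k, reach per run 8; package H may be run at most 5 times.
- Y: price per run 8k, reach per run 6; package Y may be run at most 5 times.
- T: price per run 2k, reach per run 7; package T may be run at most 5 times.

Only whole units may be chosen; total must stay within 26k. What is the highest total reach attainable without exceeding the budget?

T has the best ratio (7/2); taking only T gives at most 5×7 = 35 (stopped by the supply cap of 5).
Mixing does better — 3×H and 5×T: price 25 ≤ 26, reach 3·8 + 5·7 = 59.

59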